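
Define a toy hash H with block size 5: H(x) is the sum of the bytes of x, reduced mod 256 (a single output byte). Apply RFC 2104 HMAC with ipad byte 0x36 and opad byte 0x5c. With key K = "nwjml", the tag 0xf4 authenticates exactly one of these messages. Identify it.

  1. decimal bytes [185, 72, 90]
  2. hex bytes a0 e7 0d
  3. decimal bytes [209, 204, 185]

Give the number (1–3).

Key "nwjml" = 6e 77 6a 6d 6c is exactly B = 5 bytes: K' = 6e 77 6a 6d 6c.
K' ⊕ ipad = 58 41 5c 5b 5a; K' ⊕ opad = 32 2b 36 31 30.
m1: inner = H(58 41 5c 5b 5a b9 48 5a) = 05; tag = H(32 2b 36 31 30 05) = f9
m2: inner = H(58 41 5c 5b 5a a0 e7 0d) = 3e; tag = H(32 2b 36 31 30 3e) = 32
m3: inner = H(58 41 5c 5b 5a d1 cc b9) = 00; tag = H(32 2b 36 31 30 00) = f4 ← matches

3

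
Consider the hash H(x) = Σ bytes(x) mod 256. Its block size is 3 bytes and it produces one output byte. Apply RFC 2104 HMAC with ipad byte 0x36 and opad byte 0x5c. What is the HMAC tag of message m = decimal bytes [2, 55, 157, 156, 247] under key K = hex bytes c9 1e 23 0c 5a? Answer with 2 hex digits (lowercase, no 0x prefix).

ff

Key hex bytes c9 1e 23 0c 5a is 5 bytes > B = 3, so hash it first: H(key) = 70, then zero-pad to 3 bytes: K' = 70 00 00.
K' ⊕ ipad = 46 36 36.  K' ⊕ opad = 2c 5c 5c.
Inner input = (K'⊕ipad) ∥ m = 46 36 36 ∥ 02 37 9d 9c f7.
Inner hash: sum = 70+54+54+2+55+157+156+247 = 795; mod 256 = 27 → 1b.
Outer input = (K'⊕opad) ∥ inner = 2c 5c 5c ∥ 1b.
Outer hash (tag): sum = 44+92+92+27 = 255 → ff.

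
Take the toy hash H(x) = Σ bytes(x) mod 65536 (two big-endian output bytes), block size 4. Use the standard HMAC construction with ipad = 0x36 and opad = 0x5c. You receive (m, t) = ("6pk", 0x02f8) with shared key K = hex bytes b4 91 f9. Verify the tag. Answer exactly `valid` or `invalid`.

Key hex bytes b4 91 f9 is 3 bytes ≤ B = 4; zero-pad to 4 bytes: K' = b4 91 f9 00.
K' ⊕ ipad = 82 a7 cf 36; K' ⊕ opad = e8 cd a5 5c.
Inner hash: sum = 130+167+207+54+54+112+107 = 831 → 03 3f.
Outer hash (recomputed tag): sum = 232+205+165+92+3+63 = 760 → 02 f8.
Recomputed tag = 02f8; claimed = 02f8 → match.

valid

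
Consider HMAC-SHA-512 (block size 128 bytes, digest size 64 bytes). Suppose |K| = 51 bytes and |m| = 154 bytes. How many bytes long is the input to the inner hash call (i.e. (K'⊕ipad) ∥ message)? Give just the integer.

Key is 51 ≤ 128 bytes, zero-padded: |K'| = 128.
Inner input = (K'⊕ipad) ∥ m → 128 + 154 = 282 bytes.

282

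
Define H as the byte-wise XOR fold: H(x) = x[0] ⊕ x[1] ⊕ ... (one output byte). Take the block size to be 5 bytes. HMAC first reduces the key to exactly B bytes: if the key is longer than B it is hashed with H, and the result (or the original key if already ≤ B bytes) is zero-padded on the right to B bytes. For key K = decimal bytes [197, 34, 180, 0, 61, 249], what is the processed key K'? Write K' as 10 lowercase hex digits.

|K| = 6 > B = 5, so first hash the key.
H(K): XOR c5⊕22⊕b4⊕00⊕3d⊕f9 = 97.
Zero-pad H(K) = 97 to 5 bytes: K' = 97 00 00 00 00.

9700000000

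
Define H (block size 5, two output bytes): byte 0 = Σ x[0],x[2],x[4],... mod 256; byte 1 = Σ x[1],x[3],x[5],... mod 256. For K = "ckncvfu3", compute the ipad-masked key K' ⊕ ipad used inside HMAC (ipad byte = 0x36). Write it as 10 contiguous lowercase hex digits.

Key "ckncvfu3" = 63 6b 6e 63 76 66 75 33 is 8 bytes > B = 5, so hash it first: H(key) = bc 67, then zero-pad to 5 bytes: K' = bc 67 00 00 00.
XOR each byte with 0x36: bc⊕36=8a, 67⊕36=51, 00⊕36=36, 00⊕36=36, 00⊕36=36.

8a51363636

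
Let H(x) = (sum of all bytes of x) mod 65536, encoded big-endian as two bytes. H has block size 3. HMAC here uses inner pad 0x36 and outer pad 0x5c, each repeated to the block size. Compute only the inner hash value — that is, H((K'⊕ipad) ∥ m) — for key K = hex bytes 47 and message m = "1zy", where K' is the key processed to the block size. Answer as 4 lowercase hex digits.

0201

Key hex bytes 47 is 1 byte ≤ B = 3; zero-pad to 3 bytes: K' = 47 00 00.
K' ⊕ ipad = 71 36 36.
Inner input = 71 36 36 ∥ 31 7a 79.
Inner hash: sum = 113+54+54+49+122+121 = 513 → 02 01.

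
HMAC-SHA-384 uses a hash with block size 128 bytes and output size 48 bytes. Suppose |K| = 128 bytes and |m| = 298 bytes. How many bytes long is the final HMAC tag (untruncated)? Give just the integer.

The tag is one SHA-384 digest: 48 bytes.

48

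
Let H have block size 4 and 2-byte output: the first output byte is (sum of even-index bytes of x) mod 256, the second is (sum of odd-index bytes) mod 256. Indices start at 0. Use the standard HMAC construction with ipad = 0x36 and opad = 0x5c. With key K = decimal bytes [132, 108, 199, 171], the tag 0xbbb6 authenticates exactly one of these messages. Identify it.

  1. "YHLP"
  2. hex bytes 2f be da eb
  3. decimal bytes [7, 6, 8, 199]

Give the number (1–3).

Key decimal bytes [132, 108, 199, 171] = 84 6c c7 ab is exactly B = 4 bytes: K' = 84 6c c7 ab.
K' ⊕ ipad = b2 5a f1 9d; K' ⊕ opad = d8 30 9b f7.
m1: inner = H(b2 5a f1 9d 59 48 4c 50) = 48 8f; tag = H(d8 30 9b f7 48 8f) = bbb6 ← matches
m2: inner = H(b2 5a f1 9d 2f be da eb) = ac a0; tag = H(d8 30 9b f7 ac a0) = 1fc7
m3: inner = H(b2 5a f1 9d 07 06 08 c7) = b2 c4; tag = H(d8 30 9b f7 b2 c4) = 25eb

1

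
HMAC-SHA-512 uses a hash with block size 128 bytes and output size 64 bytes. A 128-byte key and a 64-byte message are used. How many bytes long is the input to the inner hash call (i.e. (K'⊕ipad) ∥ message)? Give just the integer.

Key is 128 ≤ 128 bytes, zero-padded: |K'| = 128.
Inner input = (K'⊕ipad) ∥ m → 128 + 64 = 192 bytes.

192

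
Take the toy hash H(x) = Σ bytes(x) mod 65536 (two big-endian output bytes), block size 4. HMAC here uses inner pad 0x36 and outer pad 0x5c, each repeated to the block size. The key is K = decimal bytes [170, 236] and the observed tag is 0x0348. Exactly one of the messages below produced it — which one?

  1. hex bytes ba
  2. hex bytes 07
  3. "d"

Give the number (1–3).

2

Key decimal bytes [170, 236] = aa ec is 2 bytes ≤ B = 4; zero-pad to 4 bytes: K' = aa ec 00 00.
K' ⊕ ipad = 9c da 36 36; K' ⊕ opad = f6 b0 5c 5c.
m1: inner = H(9c da 36 36 ba) = 02 9c; tag = H(f6 b0 5c 5c 02 9c) = 02fc
m2: inner = H(9c da 36 36 07) = 01 e9; tag = H(f6 b0 5c 5c 01 e9) = 0348 ← matches
m3: inner = H(9c da 36 36 64) = 02 46; tag = H(f6 b0 5c 5c 02 46) = 02a6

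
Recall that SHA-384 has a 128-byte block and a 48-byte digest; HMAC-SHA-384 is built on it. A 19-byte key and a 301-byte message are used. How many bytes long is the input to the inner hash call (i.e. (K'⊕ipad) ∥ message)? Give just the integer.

429

Key is 19 ≤ 128 bytes, zero-padded: |K'| = 128.
Inner input = (K'⊕ipad) ∥ m → 128 + 301 = 429 bytes.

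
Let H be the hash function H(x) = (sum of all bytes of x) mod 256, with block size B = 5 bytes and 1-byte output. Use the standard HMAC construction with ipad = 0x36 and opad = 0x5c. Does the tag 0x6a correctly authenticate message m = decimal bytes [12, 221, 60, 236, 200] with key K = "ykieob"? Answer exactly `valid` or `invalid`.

Key "ykieob" = 79 6b 69 65 6f 62 is 6 bytes > B = 5, so hash it first: H(key) = 83, then zero-pad to 5 bytes: K' = 83 00 00 00 00.
K' ⊕ ipad = b5 36 36 36 36; K' ⊕ opad = df 5c 5c 5c 5c.
Inner hash: sum = 181+54+54+54+54+12+221+60+236+200 = 1126; mod 256 = 102 → 66.
Outer hash (recomputed tag): sum = 223+92+92+92+92+102 = 693; mod 256 = 181 → b5.
Recomputed tag = b5; claimed = 6a → mismatch.

invalid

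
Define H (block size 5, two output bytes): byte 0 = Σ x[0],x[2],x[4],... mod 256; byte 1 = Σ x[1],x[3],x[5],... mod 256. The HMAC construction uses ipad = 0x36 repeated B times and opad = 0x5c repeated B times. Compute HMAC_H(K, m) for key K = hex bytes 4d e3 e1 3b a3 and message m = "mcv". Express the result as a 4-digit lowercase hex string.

Key hex bytes 4d e3 e1 3b a3 is exactly B = 5 bytes: K' = 4d e3 e1 3b a3.
K' ⊕ ipad = 7b d5 d7 0d 95.  K' ⊕ opad = 11 bf bd 67 ff.
Inner input = (K'⊕ipad) ∥ m = 7b d5 d7 0d 95 ∥ 6d 63 76.
Inner hash: even-index sum = 586 mod 256 = 74; odd-index sum = 453 mod 256 = 197 → 4a c5.
Outer input = (K'⊕opad) ∥ inner = 11 bf bd 67 ff ∥ 4a c5.
Outer hash (tag): even-index sum = 658 mod 256 = 146; odd-index sum = 368 mod 256 = 112 → 92 70.

9270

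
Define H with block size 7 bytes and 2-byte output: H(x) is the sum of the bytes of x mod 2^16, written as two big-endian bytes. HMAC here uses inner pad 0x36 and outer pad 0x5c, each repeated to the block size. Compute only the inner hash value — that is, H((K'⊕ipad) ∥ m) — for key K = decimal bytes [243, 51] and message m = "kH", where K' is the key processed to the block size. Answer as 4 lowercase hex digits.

Key decimal bytes [243, 51] = f3 33 is 2 bytes ≤ B = 7; zero-pad to 7 bytes: K' = f3 33 00 00 00 00 00.
K' ⊕ ipad = c5 05 36 36 36 36 36.
Inner input = c5 05 36 36 36 36 36 ∥ 6b 48.
Inner hash: sum = 197+5+54+54+54+54+54+107+72 = 651 → 02 8b.

028b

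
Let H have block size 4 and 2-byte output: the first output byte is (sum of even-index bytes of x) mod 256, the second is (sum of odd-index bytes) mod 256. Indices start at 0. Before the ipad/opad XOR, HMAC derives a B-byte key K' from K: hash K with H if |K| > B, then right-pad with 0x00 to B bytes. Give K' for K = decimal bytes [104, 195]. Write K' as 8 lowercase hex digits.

68c30000

Key decimal bytes [104, 195] = 68 c3 is 2 bytes ≤ B = 4; zero-pad to 4 bytes: K' = 68 c3 00 00.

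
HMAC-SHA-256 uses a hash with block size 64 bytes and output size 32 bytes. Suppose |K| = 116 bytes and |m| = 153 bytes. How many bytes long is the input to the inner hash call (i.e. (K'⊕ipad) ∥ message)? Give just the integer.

217

Key is 116 > 64 bytes, so it is hashed to 32 bytes then zero-padded to 64: |K'| = 64.
Inner input = (K'⊕ipad) ∥ m → 64 + 153 = 217 bytes.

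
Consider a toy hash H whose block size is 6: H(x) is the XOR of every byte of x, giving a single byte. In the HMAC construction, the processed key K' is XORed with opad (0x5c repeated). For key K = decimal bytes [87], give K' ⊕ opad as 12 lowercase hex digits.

Key decimal bytes [87] = 57 is 1 byte ≤ B = 6; zero-pad to 6 bytes: K' = 57 00 00 00 00 00.
XOR each byte with 0x5c: 57⊕5c=0b, 00⊕5c=5c, 00⊕5c=5c, 00⊕5c=5c, 00⊕5c=5c, 00⊕5c=5c.

0b5c5c5c5c5c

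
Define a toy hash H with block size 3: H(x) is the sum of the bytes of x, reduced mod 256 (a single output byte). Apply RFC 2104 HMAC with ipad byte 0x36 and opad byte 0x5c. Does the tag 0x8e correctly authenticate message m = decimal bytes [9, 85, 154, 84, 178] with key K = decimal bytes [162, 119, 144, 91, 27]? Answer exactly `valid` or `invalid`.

Key decimal bytes [162, 119, 144, 91, 27] = a2 77 90 5b 1b is 5 bytes > B = 3, so hash it first: H(key) = 1f, then zero-pad to 3 bytes: K' = 1f 00 00.
K' ⊕ ipad = 29 36 36; K' ⊕ opad = 43 5c 5c.
Inner hash: sum = 41+54+54+9+85+154+84+178 = 659; mod 256 = 147 → 93.
Outer hash (recomputed tag): sum = 67+92+92+147 = 398; mod 256 = 142 → 8e.
Recomputed tag = 8e; claimed = 8e → match.

valid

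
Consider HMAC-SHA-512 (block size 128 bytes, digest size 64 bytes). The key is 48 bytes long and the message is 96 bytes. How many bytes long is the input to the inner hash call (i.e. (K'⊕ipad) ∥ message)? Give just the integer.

224

Key is 48 ≤ 128 bytes, zero-padded: |K'| = 128.
Inner input = (K'⊕ipad) ∥ m → 128 + 96 = 224 bytes.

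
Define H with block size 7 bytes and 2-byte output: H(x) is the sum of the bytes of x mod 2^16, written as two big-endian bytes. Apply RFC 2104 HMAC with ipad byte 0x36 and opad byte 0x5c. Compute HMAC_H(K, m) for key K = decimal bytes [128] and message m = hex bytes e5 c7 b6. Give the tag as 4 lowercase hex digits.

Key decimal bytes [128] = 80 is 1 byte ≤ B = 7; zero-pad to 7 bytes: K' = 80 00 00 00 00 00 00.
K' ⊕ ipad = b6 36 36 36 36 36 36.  K' ⊕ opad = dc 5c 5c 5c 5c 5c 5c.
Inner input = (K'⊕ipad) ∥ m = b6 36 36 36 36 36 36 ∥ e5 c7 b6.
Inner hash: sum = 182+54+54+54+54+54+54+229+199+182 = 1116 → 04 5c.
Outer input = (K'⊕opad) ∥ inner = dc 5c 5c 5c 5c 5c 5c ∥ 04 5c.
Outer hash (tag): sum = 220+92+92+92+92+92+92+4+92 = 868 → 03 64.

0364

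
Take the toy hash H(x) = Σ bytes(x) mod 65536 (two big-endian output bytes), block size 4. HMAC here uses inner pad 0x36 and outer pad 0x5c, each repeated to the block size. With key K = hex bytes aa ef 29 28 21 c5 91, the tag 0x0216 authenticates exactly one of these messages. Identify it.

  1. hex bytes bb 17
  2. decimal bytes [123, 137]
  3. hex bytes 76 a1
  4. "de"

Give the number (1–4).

Key hex bytes aa ef 29 28 21 c5 91 is 7 bytes > B = 4, so hash it first: H(key) = 03 61, then zero-pad to 4 bytes: K' = 03 61 00 00.
K' ⊕ ipad = 35 57 36 36; K' ⊕ opad = 5f 3d 5c 5c.
m1: inner = H(35 57 36 36 bb 17) = 01 ca; tag = H(5f 3d 5c 5c 01 ca) = 021f
m2: inner = H(35 57 36 36 7b 89) = 01 fc; tag = H(5f 3d 5c 5c 01 fc) = 0251
m3: inner = H(35 57 36 36 76 a1) = 02 0f; tag = H(5f 3d 5c 5c 02 0f) = 0165
m4: inner = H(35 57 36 36 64 65) = 01 c1; tag = H(5f 3d 5c 5c 01 c1) = 0216 ← matches

4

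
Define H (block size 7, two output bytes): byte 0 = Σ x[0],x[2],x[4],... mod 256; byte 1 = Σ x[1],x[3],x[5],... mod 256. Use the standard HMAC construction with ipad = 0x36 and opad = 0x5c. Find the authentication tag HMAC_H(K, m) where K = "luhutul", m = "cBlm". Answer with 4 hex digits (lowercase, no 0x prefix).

547e

Key "luhutul" = 6c 75 68 75 74 75 6c is exactly B = 7 bytes: K' = 6c 75 68 75 74 75 6c.
K' ⊕ ipad = 5a 43 5e 43 42 43 5a.  K' ⊕ opad = 30 29 34 29 28 29 30.
Inner input = (K'⊕ipad) ∥ m = 5a 43 5e 43 42 43 5a ∥ 63 42 6c 6d.
Inner hash: even-index sum = 515 mod 256 = 3; odd-index sum = 408 mod 256 = 152 → 03 98.
Outer input = (K'⊕opad) ∥ inner = 30 29 34 29 28 29 30 ∥ 03 98.
Outer hash (tag): even-index sum = 340 mod 256 = 84; odd-index sum = 126 mod 256 = 126 → 54 7e.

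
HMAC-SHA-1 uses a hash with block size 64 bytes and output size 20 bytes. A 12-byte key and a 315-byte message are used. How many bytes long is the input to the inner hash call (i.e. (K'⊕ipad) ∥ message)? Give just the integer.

379

Key is 12 ≤ 64 bytes, zero-padded: |K'| = 64.
Inner input = (K'⊕ipad) ∥ m → 64 + 315 = 379 bytes.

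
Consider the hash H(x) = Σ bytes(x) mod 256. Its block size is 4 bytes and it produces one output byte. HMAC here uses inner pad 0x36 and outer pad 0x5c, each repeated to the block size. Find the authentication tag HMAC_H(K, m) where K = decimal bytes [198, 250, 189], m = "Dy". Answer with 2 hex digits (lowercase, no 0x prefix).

Key decimal bytes [198, 250, 189] = c6 fa bd is 3 bytes ≤ B = 4; zero-pad to 4 bytes: K' = c6 fa bd 00.
K' ⊕ ipad = f0 cc 8b 36.  K' ⊕ opad = 9a a6 e1 5c.
Inner input = (K'⊕ipad) ∥ m = f0 cc 8b 36 ∥ 44 79.
Inner hash: sum = 240+204+139+54+68+121 = 826; mod 256 = 58 → 3a.
Outer input = (K'⊕opad) ∥ inner = 9a a6 e1 5c ∥ 3a.
Outer hash (tag): sum = 154+166+225+92+58 = 695; mod 256 = 183 → b7.

b7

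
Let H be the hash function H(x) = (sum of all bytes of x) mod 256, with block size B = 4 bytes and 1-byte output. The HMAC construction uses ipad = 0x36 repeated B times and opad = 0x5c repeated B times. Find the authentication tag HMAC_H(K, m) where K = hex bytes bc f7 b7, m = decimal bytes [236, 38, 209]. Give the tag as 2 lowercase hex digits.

b7

Key hex bytes bc f7 b7 is 3 bytes ≤ B = 4; zero-pad to 4 bytes: K' = bc f7 b7 00.
K' ⊕ ipad = 8a c1 81 36.  K' ⊕ opad = e0 ab eb 5c.
Inner input = (K'⊕ipad) ∥ m = 8a c1 81 36 ∥ ec 26 d1.
Inner hash: sum = 138+193+129+54+236+38+209 = 997; mod 256 = 229 → e5.
Outer input = (K'⊕opad) ∥ inner = e0 ab eb 5c ∥ e5.
Outer hash (tag): sum = 224+171+235+92+229 = 951; mod 256 = 183 → b7.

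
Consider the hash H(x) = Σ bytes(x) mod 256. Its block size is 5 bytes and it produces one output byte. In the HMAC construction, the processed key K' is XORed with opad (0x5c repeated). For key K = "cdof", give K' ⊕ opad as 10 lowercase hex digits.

3f38333a5c

Key "cdof" = 63 64 6f 66 is 4 bytes ≤ B = 5; zero-pad to 5 bytes: K' = 63 64 6f 66 00.
XOR each byte with 0x5c: 63⊕5c=3f, 64⊕5c=38, 6f⊕5c=33, 66⊕5c=3a, 00⊕5c=5c.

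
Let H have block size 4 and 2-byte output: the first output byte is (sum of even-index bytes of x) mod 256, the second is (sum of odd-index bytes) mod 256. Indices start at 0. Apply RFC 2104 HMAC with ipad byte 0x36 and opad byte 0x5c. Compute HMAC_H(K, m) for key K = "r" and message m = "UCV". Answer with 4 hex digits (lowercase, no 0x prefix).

af67

Key "r" = 72 is 1 byte ≤ B = 4; zero-pad to 4 bytes: K' = 72 00 00 00.
K' ⊕ ipad = 44 36 36 36.  K' ⊕ opad = 2e 5c 5c 5c.
Inner input = (K'⊕ipad) ∥ m = 44 36 36 36 ∥ 55 43 56.
Inner hash: even-index sum = 293 mod 256 = 37; odd-index sum = 175 mod 256 = 175 → 25 af.
Outer input = (K'⊕opad) ∥ inner = 2e 5c 5c 5c ∥ 25 af.
Outer hash (tag): even-index sum = 175 mod 256 = 175; odd-index sum = 359 mod 256 = 103 → af 67.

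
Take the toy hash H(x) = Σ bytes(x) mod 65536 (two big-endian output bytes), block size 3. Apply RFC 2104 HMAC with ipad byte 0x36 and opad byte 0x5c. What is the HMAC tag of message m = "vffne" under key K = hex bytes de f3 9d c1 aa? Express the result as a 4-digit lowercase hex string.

01b2

Key hex bytes de f3 9d c1 aa is 5 bytes > B = 3, so hash it first: H(key) = 03 d9, then zero-pad to 3 bytes: K' = 03 d9 00.
K' ⊕ ipad = 35 ef 36.  K' ⊕ opad = 5f 85 5c.
Inner input = (K'⊕ipad) ∥ m = 35 ef 36 ∥ 76 66 66 6e 65.
Inner hash: sum = 53+239+54+118+102+102+110+101 = 879 → 03 6f.
Outer input = (K'⊕opad) ∥ inner = 5f 85 5c ∥ 03 6f.
Outer hash (tag): sum = 95+133+92+3+111 = 434 → 01 b2.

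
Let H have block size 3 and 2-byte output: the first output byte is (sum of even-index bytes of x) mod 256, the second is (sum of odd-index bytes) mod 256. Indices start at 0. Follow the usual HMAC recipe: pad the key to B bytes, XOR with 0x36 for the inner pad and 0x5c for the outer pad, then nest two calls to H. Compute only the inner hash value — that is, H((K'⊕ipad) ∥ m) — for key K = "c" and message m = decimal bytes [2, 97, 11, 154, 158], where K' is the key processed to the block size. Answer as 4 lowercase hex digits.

86e1

Key "c" = 63 is 1 byte ≤ B = 3; zero-pad to 3 bytes: K' = 63 00 00.
K' ⊕ ipad = 55 36 36.
Inner input = 55 36 36 ∥ 02 61 0b 9a 9e.
Inner hash: even-index sum = 390 mod 256 = 134; odd-index sum = 225 mod 256 = 225 → 86 e1.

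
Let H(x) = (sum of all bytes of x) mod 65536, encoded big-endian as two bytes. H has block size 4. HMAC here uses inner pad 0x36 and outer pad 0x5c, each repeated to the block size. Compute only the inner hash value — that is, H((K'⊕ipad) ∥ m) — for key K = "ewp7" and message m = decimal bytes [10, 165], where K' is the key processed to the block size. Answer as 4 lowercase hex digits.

018a

Key "ewp7" = 65 77 70 37 is exactly B = 4 bytes: K' = 65 77 70 37.
K' ⊕ ipad = 53 41 46 01.
Inner input = 53 41 46 01 ∥ 0a a5.
Inner hash: sum = 83+65+70+1+10+165 = 394 → 01 8a.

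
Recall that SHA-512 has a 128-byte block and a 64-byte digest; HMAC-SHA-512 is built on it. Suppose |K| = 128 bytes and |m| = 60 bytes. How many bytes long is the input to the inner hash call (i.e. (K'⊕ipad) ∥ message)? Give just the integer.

188

Key is 128 ≤ 128 bytes, zero-padded: |K'| = 128.
Inner input = (K'⊕ipad) ∥ m → 128 + 60 = 188 bytes.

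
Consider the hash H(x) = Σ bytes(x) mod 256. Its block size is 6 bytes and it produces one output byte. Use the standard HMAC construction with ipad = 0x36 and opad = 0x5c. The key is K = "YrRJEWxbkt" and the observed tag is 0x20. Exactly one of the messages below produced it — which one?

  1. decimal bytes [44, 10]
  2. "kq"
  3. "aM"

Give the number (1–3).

2

Key "YrRJEWxbkt" = 59 72 52 4a 45 57 78 62 6b 74 is 10 bytes > B = 6, so hash it first: H(key) = bc, then zero-pad to 6 bytes: K' = bc 00 00 00 00 00.
K' ⊕ ipad = 8a 36 36 36 36 36; K' ⊕ opad = e0 5c 5c 5c 5c 5c.
m1: inner = H(8a 36 36 36 36 36 2c 0a) = ce; tag = H(e0 5c 5c 5c 5c 5c ce) = 7a
m2: inner = H(8a 36 36 36 36 36 6b 71) = 74; tag = H(e0 5c 5c 5c 5c 5c 74) = 20 ← matches
m3: inner = H(8a 36 36 36 36 36 61 4d) = 46; tag = H(e0 5c 5c 5c 5c 5c 46) = f2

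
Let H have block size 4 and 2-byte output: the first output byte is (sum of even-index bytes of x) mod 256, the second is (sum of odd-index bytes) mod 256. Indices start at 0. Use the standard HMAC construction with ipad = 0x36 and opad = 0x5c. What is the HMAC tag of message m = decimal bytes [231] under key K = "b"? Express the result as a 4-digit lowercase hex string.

0b24

Key "b" = 62 is 1 byte ≤ B = 4; zero-pad to 4 bytes: K' = 62 00 00 00.
K' ⊕ ipad = 54 36 36 36.  K' ⊕ opad = 3e 5c 5c 5c.
Inner input = (K'⊕ipad) ∥ m = 54 36 36 36 ∥ e7.
Inner hash: even-index sum = 369 mod 256 = 113; odd-index sum = 108 mod 256 = 108 → 71 6c.
Outer input = (K'⊕opad) ∥ inner = 3e 5c 5c 5c ∥ 71 6c.
Outer hash (tag): even-index sum = 267 mod 256 = 11; odd-index sum = 292 mod 256 = 36 → 0b 24.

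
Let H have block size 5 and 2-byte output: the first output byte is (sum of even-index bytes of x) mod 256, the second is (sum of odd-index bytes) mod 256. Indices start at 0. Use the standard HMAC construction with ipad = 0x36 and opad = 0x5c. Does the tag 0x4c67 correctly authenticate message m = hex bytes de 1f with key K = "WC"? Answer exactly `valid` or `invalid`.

valid

Key "WC" = 57 43 is 2 bytes ≤ B = 5; zero-pad to 5 bytes: K' = 57 43 00 00 00.
K' ⊕ ipad = 61 75 36 36 36; K' ⊕ opad = 0b 1f 5c 5c 5c.
Inner hash: even-index sum = 236 mod 256 = 236; odd-index sum = 393 mod 256 = 137 → ec 89.
Outer hash (recomputed tag): even-index sum = 332 mod 256 = 76; odd-index sum = 359 mod 256 = 103 → 4c 67.
Recomputed tag = 4c67; claimed = 4c67 → match.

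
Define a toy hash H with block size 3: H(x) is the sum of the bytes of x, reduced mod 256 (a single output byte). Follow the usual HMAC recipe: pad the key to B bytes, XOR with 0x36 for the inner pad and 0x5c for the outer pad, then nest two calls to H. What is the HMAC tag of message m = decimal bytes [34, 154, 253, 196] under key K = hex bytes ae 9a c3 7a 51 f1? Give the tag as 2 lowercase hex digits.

2d

Key hex bytes ae 9a c3 7a 51 f1 is 6 bytes > B = 3, so hash it first: H(key) = c7, then zero-pad to 3 bytes: K' = c7 00 00.
K' ⊕ ipad = f1 36 36.  K' ⊕ opad = 9b 5c 5c.
Inner input = (K'⊕ipad) ∥ m = f1 36 36 ∥ 22 9a fd c4.
Inner hash: sum = 241+54+54+34+154+253+196 = 986; mod 256 = 218 → da.
Outer input = (K'⊕opad) ∥ inner = 9b 5c 5c ∥ da.
Outer hash (tag): sum = 155+92+92+218 = 557; mod 256 = 45 → 2d.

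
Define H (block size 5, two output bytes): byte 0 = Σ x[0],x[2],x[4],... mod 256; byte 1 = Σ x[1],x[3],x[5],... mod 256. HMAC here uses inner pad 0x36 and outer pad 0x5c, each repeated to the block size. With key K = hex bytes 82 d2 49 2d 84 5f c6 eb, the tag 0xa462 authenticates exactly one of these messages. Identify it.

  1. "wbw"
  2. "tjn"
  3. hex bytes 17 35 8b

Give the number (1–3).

1

Key hex bytes 82 d2 49 2d 84 5f c6 eb is 8 bytes > B = 5, so hash it first: H(key) = 15 49, then zero-pad to 5 bytes: K' = 15 49 00 00 00.
K' ⊕ ipad = 23 7f 36 36 36; K' ⊕ opad = 49 15 5c 5c 5c.
m1: inner = H(23 7f 36 36 36 77 62 77) = f1 a3; tag = H(49 15 5c 5c 5c f1 a3) = a462 ← matches
m2: inner = H(23 7f 36 36 36 74 6a 6e) = f9 97; tag = H(49 15 5c 5c 5c f9 97) = 986a
m3: inner = H(23 7f 36 36 36 17 35 8b) = c4 57; tag = H(49 15 5c 5c 5c c4 57) = 5835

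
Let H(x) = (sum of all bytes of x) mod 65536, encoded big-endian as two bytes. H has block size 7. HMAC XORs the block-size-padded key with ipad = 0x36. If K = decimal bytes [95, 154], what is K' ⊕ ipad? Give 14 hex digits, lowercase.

Key decimal bytes [95, 154] = 5f 9a is 2 bytes ≤ B = 7; zero-pad to 7 bytes: K' = 5f 9a 00 00 00 00 00.
XOR each byte with 0x36: 5f⊕36=69, 9a⊕36=ac, 00⊕36=36, 00⊕36=36, 00⊕36=36, 00⊕36=36, 00⊕36=36.

69ac3636363636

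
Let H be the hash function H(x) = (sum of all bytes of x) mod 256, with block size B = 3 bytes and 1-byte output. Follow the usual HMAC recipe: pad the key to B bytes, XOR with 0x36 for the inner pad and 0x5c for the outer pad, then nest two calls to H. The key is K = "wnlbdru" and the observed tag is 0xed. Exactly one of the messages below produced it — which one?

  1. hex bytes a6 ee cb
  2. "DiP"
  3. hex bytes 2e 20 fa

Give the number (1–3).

Key "wnlbdru" = 77 6e 6c 62 64 72 75 is 7 bytes > B = 3, so hash it first: H(key) = fe, then zero-pad to 3 bytes: K' = fe 00 00.
K' ⊕ ipad = c8 36 36; K' ⊕ opad = a2 5c 5c.
m1: inner = H(c8 36 36 a6 ee cb) = 93; tag = H(a2 5c 5c 93) = ed ← matches
m2: inner = H(c8 36 36 44 69 50) = 31; tag = H(a2 5c 5c 31) = 8b
m3: inner = H(c8 36 36 2e 20 fa) = 7c; tag = H(a2 5c 5c 7c) = d6

1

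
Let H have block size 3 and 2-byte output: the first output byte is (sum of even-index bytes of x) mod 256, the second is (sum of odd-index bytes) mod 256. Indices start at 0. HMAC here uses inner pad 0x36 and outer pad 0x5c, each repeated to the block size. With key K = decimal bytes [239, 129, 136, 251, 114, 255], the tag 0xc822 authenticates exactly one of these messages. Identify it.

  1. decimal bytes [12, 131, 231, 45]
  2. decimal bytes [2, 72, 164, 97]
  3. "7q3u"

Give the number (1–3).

Key decimal bytes [239, 129, 136, 251, 114, 255] = ef 81 88 fb 72 ff is 6 bytes > B = 3, so hash it first: H(key) = e9 7b, then zero-pad to 3 bytes: K' = e9 7b 00.
K' ⊕ ipad = df 4d 36; K' ⊕ opad = b5 27 5c.
m1: inner = H(df 4d 36 0c 83 e7 2d) = c5 40; tag = H(b5 27 5c c5 40) = 51ec
m2: inner = H(df 4d 36 02 48 a4 61) = be f3; tag = H(b5 27 5c be f3) = 04e5
m3: inner = H(df 4d 36 37 71 33 75) = fb b7; tag = H(b5 27 5c fb b7) = c822 ← matches

3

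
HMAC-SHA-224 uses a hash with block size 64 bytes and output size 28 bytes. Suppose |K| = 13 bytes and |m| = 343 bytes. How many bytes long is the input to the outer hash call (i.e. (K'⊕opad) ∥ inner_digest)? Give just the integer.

Key is 13 ≤ 64 bytes, zero-padded: |K'| = 64.
Outer input = (K'⊕opad) ∥ H(inner) → 64 + 28 = 92 bytes.

92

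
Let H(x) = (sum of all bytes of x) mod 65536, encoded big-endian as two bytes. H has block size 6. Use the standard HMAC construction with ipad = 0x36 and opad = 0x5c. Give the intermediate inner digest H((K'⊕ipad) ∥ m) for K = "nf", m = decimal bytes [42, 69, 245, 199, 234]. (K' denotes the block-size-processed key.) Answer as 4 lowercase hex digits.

Key "nf" = 6e 66 is 2 bytes ≤ B = 6; zero-pad to 6 bytes: K' = 6e 66 00 00 00 00.
K' ⊕ ipad = 58 50 36 36 36 36.
Inner input = 58 50 36 36 36 36 ∥ 2a 45 f5 c7 ea.
Inner hash: sum = 88+80+54+54+54+54+42+69+245+199+234 = 1173 → 04 95.

0495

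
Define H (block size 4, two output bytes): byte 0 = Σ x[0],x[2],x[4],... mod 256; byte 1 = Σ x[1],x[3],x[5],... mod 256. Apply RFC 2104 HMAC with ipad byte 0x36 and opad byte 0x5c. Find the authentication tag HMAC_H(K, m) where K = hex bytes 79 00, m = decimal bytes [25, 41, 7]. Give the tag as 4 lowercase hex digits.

Key hex bytes 79 00 is 2 bytes ≤ B = 4; zero-pad to 4 bytes: K' = 79 00 00 00.
K' ⊕ ipad = 4f 36 36 36.  K' ⊕ opad = 25 5c 5c 5c.
Inner input = (K'⊕ipad) ∥ m = 4f 36 36 36 ∥ 19 29 07.
Inner hash: even-index sum = 165 mod 256 = 165; odd-index sum = 149 mod 256 = 149 → a5 95.
Outer input = (K'⊕opad) ∥ inner = 25 5c 5c 5c ∥ a5 95.
Outer hash (tag): even-index sum = 294 mod 256 = 38; odd-index sum = 333 mod 256 = 77 → 26 4d.

264d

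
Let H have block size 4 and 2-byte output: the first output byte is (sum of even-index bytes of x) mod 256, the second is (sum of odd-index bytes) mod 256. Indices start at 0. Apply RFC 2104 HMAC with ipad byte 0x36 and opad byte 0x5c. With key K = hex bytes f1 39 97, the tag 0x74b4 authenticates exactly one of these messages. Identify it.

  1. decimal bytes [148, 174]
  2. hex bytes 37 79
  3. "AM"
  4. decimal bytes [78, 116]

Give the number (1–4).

1

Key hex bytes f1 39 97 is 3 bytes ≤ B = 4; zero-pad to 4 bytes: K' = f1 39 97 00.
K' ⊕ ipad = c7 0f a1 36; K' ⊕ opad = ad 65 cb 5c.
m1: inner = H(c7 0f a1 36 94 ae) = fc f3; tag = H(ad 65 cb 5c fc f3) = 74b4 ← matches
m2: inner = H(c7 0f a1 36 37 79) = 9f be; tag = H(ad 65 cb 5c 9f be) = 177f
m3: inner = H(c7 0f a1 36 41 4d) = a9 92; tag = H(ad 65 cb 5c a9 92) = 2153
m4: inner = H(c7 0f a1 36 4e 74) = b6 b9; tag = H(ad 65 cb 5c b6 b9) = 2e7a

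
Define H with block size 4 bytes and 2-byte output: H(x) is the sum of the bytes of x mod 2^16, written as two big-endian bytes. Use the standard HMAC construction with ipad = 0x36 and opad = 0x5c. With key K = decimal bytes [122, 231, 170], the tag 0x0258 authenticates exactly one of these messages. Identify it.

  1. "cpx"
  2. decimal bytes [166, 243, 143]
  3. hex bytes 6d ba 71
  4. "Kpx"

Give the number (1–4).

4

Key decimal bytes [122, 231, 170] = 7a e7 aa is 3 bytes ≤ B = 4; zero-pad to 4 bytes: K' = 7a e7 aa 00.
K' ⊕ ipad = 4c d1 9c 36; K' ⊕ opad = 26 bb f6 5c.
m1: inner = H(4c d1 9c 36 63 70 78) = 03 3a; tag = H(26 bb f6 5c 03 3a) = 0270
m2: inner = H(4c d1 9c 36 a6 f3 8f) = 04 17; tag = H(26 bb f6 5c 04 17) = 024e
m3: inner = H(4c d1 9c 36 6d ba 71) = 03 87; tag = H(26 bb f6 5c 03 87) = 02bd
m4: inner = H(4c d1 9c 36 4b 70 78) = 03 22; tag = H(26 bb f6 5c 03 22) = 0258 ← matches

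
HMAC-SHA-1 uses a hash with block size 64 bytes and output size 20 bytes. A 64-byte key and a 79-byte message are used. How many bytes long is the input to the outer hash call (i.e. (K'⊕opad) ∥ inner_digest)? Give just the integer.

84

Key is 64 ≤ 64 bytes, zero-padded: |K'| = 64.
Outer input = (K'⊕opad) ∥ H(inner) → 64 + 20 = 84 bytes.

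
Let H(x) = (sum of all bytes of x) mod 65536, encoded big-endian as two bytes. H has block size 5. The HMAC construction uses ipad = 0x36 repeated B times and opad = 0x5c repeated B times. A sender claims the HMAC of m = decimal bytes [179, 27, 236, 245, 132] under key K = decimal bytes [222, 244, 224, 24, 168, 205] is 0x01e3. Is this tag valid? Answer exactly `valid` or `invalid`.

valid

Key decimal bytes [222, 244, 224, 24, 168, 205] = de f4 e0 18 a8 cd is 6 bytes > B = 5, so hash it first: H(key) = 04 3f, then zero-pad to 5 bytes: K' = 04 3f 00 00 00.
K' ⊕ ipad = 32 09 36 36 36; K' ⊕ opad = 58 63 5c 5c 5c.
Inner hash: sum = 50+9+54+54+54+179+27+236+245+132 = 1040 → 04 10.
Outer hash (recomputed tag): sum = 88+99+92+92+92+4+16 = 483 → 01 e3.
Recomputed tag = 01e3; claimed = 01e3 → match.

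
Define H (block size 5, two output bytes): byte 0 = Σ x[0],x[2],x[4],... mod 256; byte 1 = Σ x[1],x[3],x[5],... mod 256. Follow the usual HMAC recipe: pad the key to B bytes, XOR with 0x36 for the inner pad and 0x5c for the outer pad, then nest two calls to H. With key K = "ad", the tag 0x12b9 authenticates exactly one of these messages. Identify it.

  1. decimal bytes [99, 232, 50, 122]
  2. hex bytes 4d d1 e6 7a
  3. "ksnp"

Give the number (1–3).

Key "ad" = 61 64 is 2 bytes ≤ B = 5; zero-pad to 5 bytes: K' = 61 64 00 00 00.
K' ⊕ ipad = 57 52 36 36 36; K' ⊕ opad = 3d 38 5c 5c 5c.
m1: inner = H(57 52 36 36 36 63 e8 32 7a) = 25 1d; tag = H(3d 38 5c 5c 5c 25 1d) = 12b9 ← matches
m2: inner = H(57 52 36 36 36 4d d1 e6 7a) = 0e bb; tag = H(3d 38 5c 5c 5c 0e bb) = b0a2
m3: inner = H(57 52 36 36 36 6b 73 6e 70) = a6 61; tag = H(3d 38 5c 5c 5c a6 61) = 563a

1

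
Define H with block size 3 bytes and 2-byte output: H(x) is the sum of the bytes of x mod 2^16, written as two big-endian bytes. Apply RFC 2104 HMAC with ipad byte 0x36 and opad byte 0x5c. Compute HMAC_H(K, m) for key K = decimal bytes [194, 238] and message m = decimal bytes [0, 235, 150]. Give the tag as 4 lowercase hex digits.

0232

Key decimal bytes [194, 238] = c2 ee is 2 bytes ≤ B = 3; zero-pad to 3 bytes: K' = c2 ee 00.
K' ⊕ ipad = f4 d8 36.  K' ⊕ opad = 9e b2 5c.
Inner input = (K'⊕ipad) ∥ m = f4 d8 36 ∥ 00 eb 96.
Inner hash: sum = 244+216+54+0+235+150 = 899 → 03 83.
Outer input = (K'⊕opad) ∥ inner = 9e b2 5c ∥ 03 83.
Outer hash (tag): sum = 158+178+92+3+131 = 562 → 02 32.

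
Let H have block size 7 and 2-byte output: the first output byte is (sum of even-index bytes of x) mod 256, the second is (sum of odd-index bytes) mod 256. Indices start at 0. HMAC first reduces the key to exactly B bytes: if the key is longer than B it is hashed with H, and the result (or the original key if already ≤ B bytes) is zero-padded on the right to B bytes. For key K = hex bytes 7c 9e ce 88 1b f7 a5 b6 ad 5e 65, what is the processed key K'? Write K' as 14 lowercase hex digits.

|K| = 11 > B = 7, so first hash the key.
H(K): even-index sum = 796 mod 256 = 28; odd-index sum = 817 mod 256 = 49 → 1c 31.
Zero-pad H(K) = 1c 31 to 7 bytes: K' = 1c 31 00 00 00 00 00.

1c310000000000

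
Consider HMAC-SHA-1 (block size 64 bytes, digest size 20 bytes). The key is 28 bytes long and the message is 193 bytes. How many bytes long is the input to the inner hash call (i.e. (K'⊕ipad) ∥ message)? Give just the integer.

Key is 28 ≤ 64 bytes, zero-padded: |K'| = 64.
Inner input = (K'⊕ipad) ∥ m → 64 + 193 = 257 bytes.

257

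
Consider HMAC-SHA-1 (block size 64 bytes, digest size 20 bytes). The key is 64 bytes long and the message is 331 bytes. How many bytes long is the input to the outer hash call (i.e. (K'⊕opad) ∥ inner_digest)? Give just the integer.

84

Key is 64 ≤ 64 bytes, zero-padded: |K'| = 64.
Outer input = (K'⊕opad) ∥ H(inner) → 64 + 20 = 84 bytes.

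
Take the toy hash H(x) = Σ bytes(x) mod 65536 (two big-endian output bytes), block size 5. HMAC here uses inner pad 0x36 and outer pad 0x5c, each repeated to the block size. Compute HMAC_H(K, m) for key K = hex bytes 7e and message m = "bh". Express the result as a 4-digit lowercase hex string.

027d

Key hex bytes 7e is 1 byte ≤ B = 5; zero-pad to 5 bytes: K' = 7e 00 00 00 00.
K' ⊕ ipad = 48 36 36 36 36.  K' ⊕ opad = 22 5c 5c 5c 5c.
Inner input = (K'⊕ipad) ∥ m = 48 36 36 36 36 ∥ 62 68.
Inner hash: sum = 72+54+54+54+54+98+104 = 490 → 01 ea.
Outer input = (K'⊕opad) ∥ inner = 22 5c 5c 5c 5c ∥ 01 ea.
Outer hash (tag): sum = 34+92+92+92+92+1+234 = 637 → 02 7d.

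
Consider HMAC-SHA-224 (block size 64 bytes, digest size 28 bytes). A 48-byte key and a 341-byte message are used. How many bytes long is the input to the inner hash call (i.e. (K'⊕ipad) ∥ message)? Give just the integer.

405

Key is 48 ≤ 64 bytes, zero-padded: |K'| = 64.
Inner input = (K'⊕ipad) ∥ m → 64 + 341 = 405 bytes.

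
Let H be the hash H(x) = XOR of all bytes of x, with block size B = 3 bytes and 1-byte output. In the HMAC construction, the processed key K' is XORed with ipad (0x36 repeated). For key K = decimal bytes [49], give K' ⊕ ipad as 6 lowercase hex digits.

Key decimal bytes [49] = 31 is 1 byte ≤ B = 3; zero-pad to 3 bytes: K' = 31 00 00.
XOR each byte with 0x36: 31⊕36=07, 00⊕36=36, 00⊕36=36.

073636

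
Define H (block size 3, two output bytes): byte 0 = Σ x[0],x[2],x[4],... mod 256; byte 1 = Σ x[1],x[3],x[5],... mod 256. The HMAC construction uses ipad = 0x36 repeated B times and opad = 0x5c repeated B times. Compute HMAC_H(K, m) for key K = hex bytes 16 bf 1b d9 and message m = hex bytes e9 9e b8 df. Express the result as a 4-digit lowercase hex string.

187e

Key hex bytes 16 bf 1b d9 is 4 bytes > B = 3, so hash it first: H(key) = 31 98, then zero-pad to 3 bytes: K' = 31 98 00.
K' ⊕ ipad = 07 ae 36.  K' ⊕ opad = 6d c4 5c.
Inner input = (K'⊕ipad) ∥ m = 07 ae 36 ∥ e9 9e b8 df.
Inner hash: even-index sum = 442 mod 256 = 186; odd-index sum = 591 mod 256 = 79 → ba 4f.
Outer input = (K'⊕opad) ∥ inner = 6d c4 5c ∥ ba 4f.
Outer hash (tag): even-index sum = 280 mod 256 = 24; odd-index sum = 382 mod 256 = 126 → 18 7e.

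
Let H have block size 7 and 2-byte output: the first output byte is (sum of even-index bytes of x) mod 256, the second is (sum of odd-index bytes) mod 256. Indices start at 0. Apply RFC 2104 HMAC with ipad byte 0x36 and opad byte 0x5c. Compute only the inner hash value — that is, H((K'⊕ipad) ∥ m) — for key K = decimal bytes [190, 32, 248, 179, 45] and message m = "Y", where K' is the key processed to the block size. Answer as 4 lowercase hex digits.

Key decimal bytes [190, 32, 248, 179, 45] = be 20 f8 b3 2d is 5 bytes ≤ B = 7; zero-pad to 7 bytes: K' = be 20 f8 b3 2d 00 00.
K' ⊕ ipad = 88 16 ce 85 1b 36 36.
Inner input = 88 16 ce 85 1b 36 36 ∥ 59.
Inner hash: even-index sum = 423 mod 256 = 167; odd-index sum = 298 mod 256 = 42 → a7 2a.

a72a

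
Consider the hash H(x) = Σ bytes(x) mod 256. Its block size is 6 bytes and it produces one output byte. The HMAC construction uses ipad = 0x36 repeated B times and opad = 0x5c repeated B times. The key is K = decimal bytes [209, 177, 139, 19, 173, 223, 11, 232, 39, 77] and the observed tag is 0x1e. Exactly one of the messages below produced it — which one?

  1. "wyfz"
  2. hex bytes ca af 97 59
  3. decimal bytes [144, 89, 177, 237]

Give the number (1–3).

Key decimal bytes [209, 177, 139, 19, 173, 223, 11, 232, 39, 77] = d1 b1 8b 13 ad df 0b e8 27 4d is 10 bytes > B = 6, so hash it first: H(key) = 13, then zero-pad to 6 bytes: K' = 13 00 00 00 00 00.
K' ⊕ ipad = 25 36 36 36 36 36; K' ⊕ opad = 4f 5c 5c 5c 5c 5c.
m1: inner = H(25 36 36 36 36 36 77 79 66 7a) = 03; tag = H(4f 5c 5c 5c 5c 5c 03) = 1e ← matches
m2: inner = H(25 36 36 36 36 36 ca af 97 59) = 9c; tag = H(4f 5c 5c 5c 5c 5c 9c) = b7
m3: inner = H(25 36 36 36 36 36 90 59 b1 ed) = ba; tag = H(4f 5c 5c 5c 5c 5c ba) = d5

1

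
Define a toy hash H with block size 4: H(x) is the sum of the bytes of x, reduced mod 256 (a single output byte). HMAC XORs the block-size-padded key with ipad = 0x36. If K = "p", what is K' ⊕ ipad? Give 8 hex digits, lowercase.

46363636

Key "p" = 70 is 1 byte ≤ B = 4; zero-pad to 4 bytes: K' = 70 00 00 00.
XOR each byte with 0x36: 70⊕36=46, 00⊕36=36, 00⊕36=36, 00⊕36=36.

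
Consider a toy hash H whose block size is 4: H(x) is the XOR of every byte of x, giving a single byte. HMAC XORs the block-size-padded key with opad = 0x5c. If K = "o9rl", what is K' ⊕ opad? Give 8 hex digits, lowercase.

Key "o9rl" = 6f 39 72 6c is exactly B = 4 bytes: K' = 6f 39 72 6c.
XOR each byte with 0x5c: 6f⊕5c=33, 39⊕5c=65, 72⊕5c=2e, 6c⊕5c=30.

33652e30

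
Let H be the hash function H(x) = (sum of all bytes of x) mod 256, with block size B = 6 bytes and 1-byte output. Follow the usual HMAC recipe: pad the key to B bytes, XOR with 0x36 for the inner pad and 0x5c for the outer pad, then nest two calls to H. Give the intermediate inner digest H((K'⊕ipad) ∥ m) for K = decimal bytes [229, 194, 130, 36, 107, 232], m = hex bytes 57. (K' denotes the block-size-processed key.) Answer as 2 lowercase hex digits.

1f

Key decimal bytes [229, 194, 130, 36, 107, 232] = e5 c2 82 24 6b e8 is exactly B = 6 bytes: K' = e5 c2 82 24 6b e8.
K' ⊕ ipad = d3 f4 b4 12 5d de.
Inner input = d3 f4 b4 12 5d de ∥ 57.
Inner hash: sum = 211+244+180+18+93+222+87 = 1055; mod 256 = 31 → 1f.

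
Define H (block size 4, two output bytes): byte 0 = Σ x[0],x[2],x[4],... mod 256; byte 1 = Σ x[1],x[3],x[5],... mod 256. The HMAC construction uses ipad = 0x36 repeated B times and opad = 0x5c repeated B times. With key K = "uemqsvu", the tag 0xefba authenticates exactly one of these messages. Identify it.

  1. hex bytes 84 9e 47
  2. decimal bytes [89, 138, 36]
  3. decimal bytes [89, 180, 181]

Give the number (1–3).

Key "uemqsvu" = 75 65 6d 71 73 76 75 is 7 bytes > B = 4, so hash it first: H(key) = ca 4c, then zero-pad to 4 bytes: K' = ca 4c 00 00.
K' ⊕ ipad = fc 7a 36 36; K' ⊕ opad = 96 10 5c 5c.
m1: inner = H(fc 7a 36 36 84 9e 47) = fd 4e; tag = H(96 10 5c 5c fd 4e) = efba ← matches
m2: inner = H(fc 7a 36 36 59 8a 24) = af 3a; tag = H(96 10 5c 5c af 3a) = a1a6
m3: inner = H(fc 7a 36 36 59 b4 b5) = 40 64; tag = H(96 10 5c 5c 40 64) = 32d0

1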